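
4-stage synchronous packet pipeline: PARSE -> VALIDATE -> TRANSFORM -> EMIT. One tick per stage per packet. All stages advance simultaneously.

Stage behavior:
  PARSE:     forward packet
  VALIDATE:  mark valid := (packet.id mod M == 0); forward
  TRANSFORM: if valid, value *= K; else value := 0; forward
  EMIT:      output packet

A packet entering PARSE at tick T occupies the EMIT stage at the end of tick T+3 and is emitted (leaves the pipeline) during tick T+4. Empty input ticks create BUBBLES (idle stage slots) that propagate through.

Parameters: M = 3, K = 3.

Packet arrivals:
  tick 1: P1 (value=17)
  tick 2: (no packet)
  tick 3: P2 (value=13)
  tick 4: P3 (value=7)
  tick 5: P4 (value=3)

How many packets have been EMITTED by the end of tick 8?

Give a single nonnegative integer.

Tick 1: [PARSE:P1(v=17,ok=F), VALIDATE:-, TRANSFORM:-, EMIT:-] out:-; in:P1
Tick 2: [PARSE:-, VALIDATE:P1(v=17,ok=F), TRANSFORM:-, EMIT:-] out:-; in:-
Tick 3: [PARSE:P2(v=13,ok=F), VALIDATE:-, TRANSFORM:P1(v=0,ok=F), EMIT:-] out:-; in:P2
Tick 4: [PARSE:P3(v=7,ok=F), VALIDATE:P2(v=13,ok=F), TRANSFORM:-, EMIT:P1(v=0,ok=F)] out:-; in:P3
Tick 5: [PARSE:P4(v=3,ok=F), VALIDATE:P3(v=7,ok=T), TRANSFORM:P2(v=0,ok=F), EMIT:-] out:P1(v=0); in:P4
Tick 6: [PARSE:-, VALIDATE:P4(v=3,ok=F), TRANSFORM:P3(v=21,ok=T), EMIT:P2(v=0,ok=F)] out:-; in:-
Tick 7: [PARSE:-, VALIDATE:-, TRANSFORM:P4(v=0,ok=F), EMIT:P3(v=21,ok=T)] out:P2(v=0); in:-
Tick 8: [PARSE:-, VALIDATE:-, TRANSFORM:-, EMIT:P4(v=0,ok=F)] out:P3(v=21); in:-
Emitted by tick 8: ['P1', 'P2', 'P3']

Answer: 3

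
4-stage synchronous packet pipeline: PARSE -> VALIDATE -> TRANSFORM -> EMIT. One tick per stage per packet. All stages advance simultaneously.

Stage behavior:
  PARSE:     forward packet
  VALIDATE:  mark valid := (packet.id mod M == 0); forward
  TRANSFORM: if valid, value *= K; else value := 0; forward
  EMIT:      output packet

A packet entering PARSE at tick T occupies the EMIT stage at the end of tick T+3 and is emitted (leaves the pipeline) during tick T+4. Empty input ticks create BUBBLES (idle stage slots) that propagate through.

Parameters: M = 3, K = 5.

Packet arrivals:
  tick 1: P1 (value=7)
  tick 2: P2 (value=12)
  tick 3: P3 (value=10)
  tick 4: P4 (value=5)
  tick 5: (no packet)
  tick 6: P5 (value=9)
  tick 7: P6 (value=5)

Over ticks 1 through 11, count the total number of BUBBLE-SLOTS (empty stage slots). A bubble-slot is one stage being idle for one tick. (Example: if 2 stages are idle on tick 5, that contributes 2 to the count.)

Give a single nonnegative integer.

Answer: 20

Derivation:
Tick 1: [PARSE:P1(v=7,ok=F), VALIDATE:-, TRANSFORM:-, EMIT:-] out:-; bubbles=3
Tick 2: [PARSE:P2(v=12,ok=F), VALIDATE:P1(v=7,ok=F), TRANSFORM:-, EMIT:-] out:-; bubbles=2
Tick 3: [PARSE:P3(v=10,ok=F), VALIDATE:P2(v=12,ok=F), TRANSFORM:P1(v=0,ok=F), EMIT:-] out:-; bubbles=1
Tick 4: [PARSE:P4(v=5,ok=F), VALIDATE:P3(v=10,ok=T), TRANSFORM:P2(v=0,ok=F), EMIT:P1(v=0,ok=F)] out:-; bubbles=0
Tick 5: [PARSE:-, VALIDATE:P4(v=5,ok=F), TRANSFORM:P3(v=50,ok=T), EMIT:P2(v=0,ok=F)] out:P1(v=0); bubbles=1
Tick 6: [PARSE:P5(v=9,ok=F), VALIDATE:-, TRANSFORM:P4(v=0,ok=F), EMIT:P3(v=50,ok=T)] out:P2(v=0); bubbles=1
Tick 7: [PARSE:P6(v=5,ok=F), VALIDATE:P5(v=9,ok=F), TRANSFORM:-, EMIT:P4(v=0,ok=F)] out:P3(v=50); bubbles=1
Tick 8: [PARSE:-, VALIDATE:P6(v=5,ok=T), TRANSFORM:P5(v=0,ok=F), EMIT:-] out:P4(v=0); bubbles=2
Tick 9: [PARSE:-, VALIDATE:-, TRANSFORM:P6(v=25,ok=T), EMIT:P5(v=0,ok=F)] out:-; bubbles=2
Tick 10: [PARSE:-, VALIDATE:-, TRANSFORM:-, EMIT:P6(v=25,ok=T)] out:P5(v=0); bubbles=3
Tick 11: [PARSE:-, VALIDATE:-, TRANSFORM:-, EMIT:-] out:P6(v=25); bubbles=4
Total bubble-slots: 20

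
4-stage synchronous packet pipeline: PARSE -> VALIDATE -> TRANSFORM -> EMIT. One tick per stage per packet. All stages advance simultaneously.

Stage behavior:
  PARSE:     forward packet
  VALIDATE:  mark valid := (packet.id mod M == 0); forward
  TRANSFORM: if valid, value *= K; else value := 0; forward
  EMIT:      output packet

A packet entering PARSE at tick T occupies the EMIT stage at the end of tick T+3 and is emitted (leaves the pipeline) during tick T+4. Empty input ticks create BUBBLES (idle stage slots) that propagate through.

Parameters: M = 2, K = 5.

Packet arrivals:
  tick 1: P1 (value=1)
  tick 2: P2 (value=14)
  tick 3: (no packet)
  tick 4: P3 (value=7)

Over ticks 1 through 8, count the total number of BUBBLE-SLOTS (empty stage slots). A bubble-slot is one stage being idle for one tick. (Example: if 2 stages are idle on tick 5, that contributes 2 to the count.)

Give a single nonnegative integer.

Answer: 20

Derivation:
Tick 1: [PARSE:P1(v=1,ok=F), VALIDATE:-, TRANSFORM:-, EMIT:-] out:-; bubbles=3
Tick 2: [PARSE:P2(v=14,ok=F), VALIDATE:P1(v=1,ok=F), TRANSFORM:-, EMIT:-] out:-; bubbles=2
Tick 3: [PARSE:-, VALIDATE:P2(v=14,ok=T), TRANSFORM:P1(v=0,ok=F), EMIT:-] out:-; bubbles=2
Tick 4: [PARSE:P3(v=7,ok=F), VALIDATE:-, TRANSFORM:P2(v=70,ok=T), EMIT:P1(v=0,ok=F)] out:-; bubbles=1
Tick 5: [PARSE:-, VALIDATE:P3(v=7,ok=F), TRANSFORM:-, EMIT:P2(v=70,ok=T)] out:P1(v=0); bubbles=2
Tick 6: [PARSE:-, VALIDATE:-, TRANSFORM:P3(v=0,ok=F), EMIT:-] out:P2(v=70); bubbles=3
Tick 7: [PARSE:-, VALIDATE:-, TRANSFORM:-, EMIT:P3(v=0,ok=F)] out:-; bubbles=3
Tick 8: [PARSE:-, VALIDATE:-, TRANSFORM:-, EMIT:-] out:P3(v=0); bubbles=4
Total bubble-slots: 20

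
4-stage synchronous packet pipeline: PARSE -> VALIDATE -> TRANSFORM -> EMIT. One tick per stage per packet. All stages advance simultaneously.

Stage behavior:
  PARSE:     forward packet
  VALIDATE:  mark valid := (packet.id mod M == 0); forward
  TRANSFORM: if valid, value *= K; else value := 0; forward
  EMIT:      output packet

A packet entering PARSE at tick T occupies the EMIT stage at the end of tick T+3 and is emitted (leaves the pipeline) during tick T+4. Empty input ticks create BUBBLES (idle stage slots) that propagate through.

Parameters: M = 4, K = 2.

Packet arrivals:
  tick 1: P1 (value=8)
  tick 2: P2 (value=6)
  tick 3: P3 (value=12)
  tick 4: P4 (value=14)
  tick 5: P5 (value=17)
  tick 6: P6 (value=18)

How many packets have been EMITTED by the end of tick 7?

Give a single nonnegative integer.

Answer: 3

Derivation:
Tick 1: [PARSE:P1(v=8,ok=F), VALIDATE:-, TRANSFORM:-, EMIT:-] out:-; in:P1
Tick 2: [PARSE:P2(v=6,ok=F), VALIDATE:P1(v=8,ok=F), TRANSFORM:-, EMIT:-] out:-; in:P2
Tick 3: [PARSE:P3(v=12,ok=F), VALIDATE:P2(v=6,ok=F), TRANSFORM:P1(v=0,ok=F), EMIT:-] out:-; in:P3
Tick 4: [PARSE:P4(v=14,ok=F), VALIDATE:P3(v=12,ok=F), TRANSFORM:P2(v=0,ok=F), EMIT:P1(v=0,ok=F)] out:-; in:P4
Tick 5: [PARSE:P5(v=17,ok=F), VALIDATE:P4(v=14,ok=T), TRANSFORM:P3(v=0,ok=F), EMIT:P2(v=0,ok=F)] out:P1(v=0); in:P5
Tick 6: [PARSE:P6(v=18,ok=F), VALIDATE:P5(v=17,ok=F), TRANSFORM:P4(v=28,ok=T), EMIT:P3(v=0,ok=F)] out:P2(v=0); in:P6
Tick 7: [PARSE:-, VALIDATE:P6(v=18,ok=F), TRANSFORM:P5(v=0,ok=F), EMIT:P4(v=28,ok=T)] out:P3(v=0); in:-
Emitted by tick 7: ['P1', 'P2', 'P3']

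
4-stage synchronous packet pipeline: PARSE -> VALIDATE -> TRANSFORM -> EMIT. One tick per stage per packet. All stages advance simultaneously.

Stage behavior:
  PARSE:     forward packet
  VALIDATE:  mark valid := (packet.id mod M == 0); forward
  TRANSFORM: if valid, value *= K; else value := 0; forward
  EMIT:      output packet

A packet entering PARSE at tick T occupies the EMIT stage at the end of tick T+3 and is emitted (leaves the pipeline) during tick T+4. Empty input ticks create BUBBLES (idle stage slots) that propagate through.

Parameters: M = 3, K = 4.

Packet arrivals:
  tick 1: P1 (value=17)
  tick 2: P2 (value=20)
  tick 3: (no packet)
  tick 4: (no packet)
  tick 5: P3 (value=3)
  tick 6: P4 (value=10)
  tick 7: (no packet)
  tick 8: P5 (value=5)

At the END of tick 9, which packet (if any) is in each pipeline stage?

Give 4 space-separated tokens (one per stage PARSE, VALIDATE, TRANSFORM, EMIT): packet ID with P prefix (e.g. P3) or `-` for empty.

Tick 1: [PARSE:P1(v=17,ok=F), VALIDATE:-, TRANSFORM:-, EMIT:-] out:-; in:P1
Tick 2: [PARSE:P2(v=20,ok=F), VALIDATE:P1(v=17,ok=F), TRANSFORM:-, EMIT:-] out:-; in:P2
Tick 3: [PARSE:-, VALIDATE:P2(v=20,ok=F), TRANSFORM:P1(v=0,ok=F), EMIT:-] out:-; in:-
Tick 4: [PARSE:-, VALIDATE:-, TRANSFORM:P2(v=0,ok=F), EMIT:P1(v=0,ok=F)] out:-; in:-
Tick 5: [PARSE:P3(v=3,ok=F), VALIDATE:-, TRANSFORM:-, EMIT:P2(v=0,ok=F)] out:P1(v=0); in:P3
Tick 6: [PARSE:P4(v=10,ok=F), VALIDATE:P3(v=3,ok=T), TRANSFORM:-, EMIT:-] out:P2(v=0); in:P4
Tick 7: [PARSE:-, VALIDATE:P4(v=10,ok=F), TRANSFORM:P3(v=12,ok=T), EMIT:-] out:-; in:-
Tick 8: [PARSE:P5(v=5,ok=F), VALIDATE:-, TRANSFORM:P4(v=0,ok=F), EMIT:P3(v=12,ok=T)] out:-; in:P5
Tick 9: [PARSE:-, VALIDATE:P5(v=5,ok=F), TRANSFORM:-, EMIT:P4(v=0,ok=F)] out:P3(v=12); in:-
At end of tick 9: ['-', 'P5', '-', 'P4']

Answer: - P5 - P4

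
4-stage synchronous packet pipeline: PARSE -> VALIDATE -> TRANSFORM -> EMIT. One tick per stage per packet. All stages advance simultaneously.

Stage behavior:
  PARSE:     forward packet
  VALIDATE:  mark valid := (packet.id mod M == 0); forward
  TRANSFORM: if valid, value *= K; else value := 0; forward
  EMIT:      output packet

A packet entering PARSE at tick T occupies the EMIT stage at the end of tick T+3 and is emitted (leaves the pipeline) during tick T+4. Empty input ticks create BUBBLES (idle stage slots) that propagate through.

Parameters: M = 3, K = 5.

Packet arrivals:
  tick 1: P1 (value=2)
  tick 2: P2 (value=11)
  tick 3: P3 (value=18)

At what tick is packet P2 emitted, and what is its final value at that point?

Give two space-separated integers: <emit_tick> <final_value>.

Answer: 6 0

Derivation:
Tick 1: [PARSE:P1(v=2,ok=F), VALIDATE:-, TRANSFORM:-, EMIT:-] out:-; in:P1
Tick 2: [PARSE:P2(v=11,ok=F), VALIDATE:P1(v=2,ok=F), TRANSFORM:-, EMIT:-] out:-; in:P2
Tick 3: [PARSE:P3(v=18,ok=F), VALIDATE:P2(v=11,ok=F), TRANSFORM:P1(v=0,ok=F), EMIT:-] out:-; in:P3
Tick 4: [PARSE:-, VALIDATE:P3(v=18,ok=T), TRANSFORM:P2(v=0,ok=F), EMIT:P1(v=0,ok=F)] out:-; in:-
Tick 5: [PARSE:-, VALIDATE:-, TRANSFORM:P3(v=90,ok=T), EMIT:P2(v=0,ok=F)] out:P1(v=0); in:-
Tick 6: [PARSE:-, VALIDATE:-, TRANSFORM:-, EMIT:P3(v=90,ok=T)] out:P2(v=0); in:-
Tick 7: [PARSE:-, VALIDATE:-, TRANSFORM:-, EMIT:-] out:P3(v=90); in:-
P2: arrives tick 2, valid=False (id=2, id%3=2), emit tick 6, final value 0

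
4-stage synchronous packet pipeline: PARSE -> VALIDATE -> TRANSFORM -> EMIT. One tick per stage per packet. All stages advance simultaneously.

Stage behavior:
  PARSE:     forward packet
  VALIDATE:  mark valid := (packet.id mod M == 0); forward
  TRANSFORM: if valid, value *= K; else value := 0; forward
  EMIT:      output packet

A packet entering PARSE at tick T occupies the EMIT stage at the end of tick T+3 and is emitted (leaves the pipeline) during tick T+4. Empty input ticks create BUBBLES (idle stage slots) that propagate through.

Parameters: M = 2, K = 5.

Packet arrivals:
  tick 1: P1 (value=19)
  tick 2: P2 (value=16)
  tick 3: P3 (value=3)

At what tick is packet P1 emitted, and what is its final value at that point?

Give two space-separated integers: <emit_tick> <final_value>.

Tick 1: [PARSE:P1(v=19,ok=F), VALIDATE:-, TRANSFORM:-, EMIT:-] out:-; in:P1
Tick 2: [PARSE:P2(v=16,ok=F), VALIDATE:P1(v=19,ok=F), TRANSFORM:-, EMIT:-] out:-; in:P2
Tick 3: [PARSE:P3(v=3,ok=F), VALIDATE:P2(v=16,ok=T), TRANSFORM:P1(v=0,ok=F), EMIT:-] out:-; in:P3
Tick 4: [PARSE:-, VALIDATE:P3(v=3,ok=F), TRANSFORM:P2(v=80,ok=T), EMIT:P1(v=0,ok=F)] out:-; in:-
Tick 5: [PARSE:-, VALIDATE:-, TRANSFORM:P3(v=0,ok=F), EMIT:P2(v=80,ok=T)] out:P1(v=0); in:-
Tick 6: [PARSE:-, VALIDATE:-, TRANSFORM:-, EMIT:P3(v=0,ok=F)] out:P2(v=80); in:-
Tick 7: [PARSE:-, VALIDATE:-, TRANSFORM:-, EMIT:-] out:P3(v=0); in:-
P1: arrives tick 1, valid=False (id=1, id%2=1), emit tick 5, final value 0

Answer: 5 0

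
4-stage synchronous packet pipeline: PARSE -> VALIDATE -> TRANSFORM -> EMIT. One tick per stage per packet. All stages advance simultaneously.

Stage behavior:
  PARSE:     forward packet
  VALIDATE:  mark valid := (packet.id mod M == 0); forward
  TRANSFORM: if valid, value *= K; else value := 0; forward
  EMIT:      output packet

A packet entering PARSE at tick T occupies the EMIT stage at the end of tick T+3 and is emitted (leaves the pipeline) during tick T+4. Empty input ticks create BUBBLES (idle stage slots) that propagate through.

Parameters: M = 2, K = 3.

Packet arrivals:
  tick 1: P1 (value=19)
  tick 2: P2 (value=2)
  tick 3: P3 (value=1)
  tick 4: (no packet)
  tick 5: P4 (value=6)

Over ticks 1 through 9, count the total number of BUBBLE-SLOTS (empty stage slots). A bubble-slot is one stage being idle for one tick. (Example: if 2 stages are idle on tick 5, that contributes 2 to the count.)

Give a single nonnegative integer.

Answer: 20

Derivation:
Tick 1: [PARSE:P1(v=19,ok=F), VALIDATE:-, TRANSFORM:-, EMIT:-] out:-; bubbles=3
Tick 2: [PARSE:P2(v=2,ok=F), VALIDATE:P1(v=19,ok=F), TRANSFORM:-, EMIT:-] out:-; bubbles=2
Tick 3: [PARSE:P3(v=1,ok=F), VALIDATE:P2(v=2,ok=T), TRANSFORM:P1(v=0,ok=F), EMIT:-] out:-; bubbles=1
Tick 4: [PARSE:-, VALIDATE:P3(v=1,ok=F), TRANSFORM:P2(v=6,ok=T), EMIT:P1(v=0,ok=F)] out:-; bubbles=1
Tick 5: [PARSE:P4(v=6,ok=F), VALIDATE:-, TRANSFORM:P3(v=0,ok=F), EMIT:P2(v=6,ok=T)] out:P1(v=0); bubbles=1
Tick 6: [PARSE:-, VALIDATE:P4(v=6,ok=T), TRANSFORM:-, EMIT:P3(v=0,ok=F)] out:P2(v=6); bubbles=2
Tick 7: [PARSE:-, VALIDATE:-, TRANSFORM:P4(v=18,ok=T), EMIT:-] out:P3(v=0); bubbles=3
Tick 8: [PARSE:-, VALIDATE:-, TRANSFORM:-, EMIT:P4(v=18,ok=T)] out:-; bubbles=3
Tick 9: [PARSE:-, VALIDATE:-, TRANSFORM:-, EMIT:-] out:P4(v=18); bubbles=4
Total bubble-slots: 20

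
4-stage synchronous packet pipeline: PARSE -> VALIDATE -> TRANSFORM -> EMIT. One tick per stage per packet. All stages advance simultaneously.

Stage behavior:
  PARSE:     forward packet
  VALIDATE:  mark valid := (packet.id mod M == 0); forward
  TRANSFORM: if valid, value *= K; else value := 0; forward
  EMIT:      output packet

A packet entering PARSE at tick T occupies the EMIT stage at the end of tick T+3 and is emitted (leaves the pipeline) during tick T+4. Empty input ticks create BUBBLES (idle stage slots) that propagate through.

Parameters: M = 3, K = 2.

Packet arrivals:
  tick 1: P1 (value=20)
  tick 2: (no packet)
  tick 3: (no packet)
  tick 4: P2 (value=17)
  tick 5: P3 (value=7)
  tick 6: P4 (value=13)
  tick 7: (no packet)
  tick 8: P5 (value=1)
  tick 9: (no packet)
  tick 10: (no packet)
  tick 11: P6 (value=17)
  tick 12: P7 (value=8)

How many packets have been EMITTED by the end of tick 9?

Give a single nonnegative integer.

Answer: 3

Derivation:
Tick 1: [PARSE:P1(v=20,ok=F), VALIDATE:-, TRANSFORM:-, EMIT:-] out:-; in:P1
Tick 2: [PARSE:-, VALIDATE:P1(v=20,ok=F), TRANSFORM:-, EMIT:-] out:-; in:-
Tick 3: [PARSE:-, VALIDATE:-, TRANSFORM:P1(v=0,ok=F), EMIT:-] out:-; in:-
Tick 4: [PARSE:P2(v=17,ok=F), VALIDATE:-, TRANSFORM:-, EMIT:P1(v=0,ok=F)] out:-; in:P2
Tick 5: [PARSE:P3(v=7,ok=F), VALIDATE:P2(v=17,ok=F), TRANSFORM:-, EMIT:-] out:P1(v=0); in:P3
Tick 6: [PARSE:P4(v=13,ok=F), VALIDATE:P3(v=7,ok=T), TRANSFORM:P2(v=0,ok=F), EMIT:-] out:-; in:P4
Tick 7: [PARSE:-, VALIDATE:P4(v=13,ok=F), TRANSFORM:P3(v=14,ok=T), EMIT:P2(v=0,ok=F)] out:-; in:-
Tick 8: [PARSE:P5(v=1,ok=F), VALIDATE:-, TRANSFORM:P4(v=0,ok=F), EMIT:P3(v=14,ok=T)] out:P2(v=0); in:P5
Tick 9: [PARSE:-, VALIDATE:P5(v=1,ok=F), TRANSFORM:-, EMIT:P4(v=0,ok=F)] out:P3(v=14); in:-
Emitted by tick 9: ['P1', 'P2', 'P3']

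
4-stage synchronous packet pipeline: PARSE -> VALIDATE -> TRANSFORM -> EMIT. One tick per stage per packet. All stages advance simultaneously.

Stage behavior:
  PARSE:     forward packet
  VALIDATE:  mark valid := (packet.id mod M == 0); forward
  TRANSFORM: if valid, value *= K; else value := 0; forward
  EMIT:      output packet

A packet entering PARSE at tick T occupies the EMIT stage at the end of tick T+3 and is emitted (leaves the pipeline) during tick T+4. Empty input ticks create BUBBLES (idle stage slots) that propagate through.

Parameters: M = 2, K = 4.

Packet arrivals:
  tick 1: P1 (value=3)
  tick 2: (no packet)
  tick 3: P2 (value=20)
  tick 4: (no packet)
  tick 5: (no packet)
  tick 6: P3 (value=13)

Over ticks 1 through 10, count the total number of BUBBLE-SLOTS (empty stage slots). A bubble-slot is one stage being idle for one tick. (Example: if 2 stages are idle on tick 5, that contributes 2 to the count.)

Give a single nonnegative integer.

Answer: 28

Derivation:
Tick 1: [PARSE:P1(v=3,ok=F), VALIDATE:-, TRANSFORM:-, EMIT:-] out:-; bubbles=3
Tick 2: [PARSE:-, VALIDATE:P1(v=3,ok=F), TRANSFORM:-, EMIT:-] out:-; bubbles=3
Tick 3: [PARSE:P2(v=20,ok=F), VALIDATE:-, TRANSFORM:P1(v=0,ok=F), EMIT:-] out:-; bubbles=2
Tick 4: [PARSE:-, VALIDATE:P2(v=20,ok=T), TRANSFORM:-, EMIT:P1(v=0,ok=F)] out:-; bubbles=2
Tick 5: [PARSE:-, VALIDATE:-, TRANSFORM:P2(v=80,ok=T), EMIT:-] out:P1(v=0); bubbles=3
Tick 6: [PARSE:P3(v=13,ok=F), VALIDATE:-, TRANSFORM:-, EMIT:P2(v=80,ok=T)] out:-; bubbles=2
Tick 7: [PARSE:-, VALIDATE:P3(v=13,ok=F), TRANSFORM:-, EMIT:-] out:P2(v=80); bubbles=3
Tick 8: [PARSE:-, VALIDATE:-, TRANSFORM:P3(v=0,ok=F), EMIT:-] out:-; bubbles=3
Tick 9: [PARSE:-, VALIDATE:-, TRANSFORM:-, EMIT:P3(v=0,ok=F)] out:-; bubbles=3
Tick 10: [PARSE:-, VALIDATE:-, TRANSFORM:-, EMIT:-] out:P3(v=0); bubbles=4
Total bubble-slots: 28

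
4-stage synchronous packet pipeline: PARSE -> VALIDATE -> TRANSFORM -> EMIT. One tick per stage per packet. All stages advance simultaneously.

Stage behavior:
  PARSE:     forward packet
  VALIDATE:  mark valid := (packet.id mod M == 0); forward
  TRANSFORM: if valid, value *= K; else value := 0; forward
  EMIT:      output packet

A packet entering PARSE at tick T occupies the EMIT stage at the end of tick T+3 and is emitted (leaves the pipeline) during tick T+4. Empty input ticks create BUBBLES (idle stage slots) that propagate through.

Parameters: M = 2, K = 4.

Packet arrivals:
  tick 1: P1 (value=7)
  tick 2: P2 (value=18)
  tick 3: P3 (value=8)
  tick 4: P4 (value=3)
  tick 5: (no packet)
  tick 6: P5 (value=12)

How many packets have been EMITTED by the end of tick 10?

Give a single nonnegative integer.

Tick 1: [PARSE:P1(v=7,ok=F), VALIDATE:-, TRANSFORM:-, EMIT:-] out:-; in:P1
Tick 2: [PARSE:P2(v=18,ok=F), VALIDATE:P1(v=7,ok=F), TRANSFORM:-, EMIT:-] out:-; in:P2
Tick 3: [PARSE:P3(v=8,ok=F), VALIDATE:P2(v=18,ok=T), TRANSFORM:P1(v=0,ok=F), EMIT:-] out:-; in:P3
Tick 4: [PARSE:P4(v=3,ok=F), VALIDATE:P3(v=8,ok=F), TRANSFORM:P2(v=72,ok=T), EMIT:P1(v=0,ok=F)] out:-; in:P4
Tick 5: [PARSE:-, VALIDATE:P4(v=3,ok=T), TRANSFORM:P3(v=0,ok=F), EMIT:P2(v=72,ok=T)] out:P1(v=0); in:-
Tick 6: [PARSE:P5(v=12,ok=F), VALIDATE:-, TRANSFORM:P4(v=12,ok=T), EMIT:P3(v=0,ok=F)] out:P2(v=72); in:P5
Tick 7: [PARSE:-, VALIDATE:P5(v=12,ok=F), TRANSFORM:-, EMIT:P4(v=12,ok=T)] out:P3(v=0); in:-
Tick 8: [PARSE:-, VALIDATE:-, TRANSFORM:P5(v=0,ok=F), EMIT:-] out:P4(v=12); in:-
Tick 9: [PARSE:-, VALIDATE:-, TRANSFORM:-, EMIT:P5(v=0,ok=F)] out:-; in:-
Tick 10: [PARSE:-, VALIDATE:-, TRANSFORM:-, EMIT:-] out:P5(v=0); in:-
Emitted by tick 10: ['P1', 'P2', 'P3', 'P4', 'P5']

Answer: 5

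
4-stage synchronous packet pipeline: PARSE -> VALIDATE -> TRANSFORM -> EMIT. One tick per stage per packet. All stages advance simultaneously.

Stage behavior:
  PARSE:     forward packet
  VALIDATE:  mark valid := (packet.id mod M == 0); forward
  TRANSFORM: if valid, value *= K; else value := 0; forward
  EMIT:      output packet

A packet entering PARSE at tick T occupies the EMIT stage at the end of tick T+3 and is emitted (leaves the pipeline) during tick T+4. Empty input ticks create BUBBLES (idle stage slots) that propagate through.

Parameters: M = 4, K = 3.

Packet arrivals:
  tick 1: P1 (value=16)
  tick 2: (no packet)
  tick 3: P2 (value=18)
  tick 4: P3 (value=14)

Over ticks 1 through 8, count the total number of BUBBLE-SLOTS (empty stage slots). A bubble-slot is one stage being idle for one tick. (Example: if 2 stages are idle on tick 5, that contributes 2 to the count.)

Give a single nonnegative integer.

Tick 1: [PARSE:P1(v=16,ok=F), VALIDATE:-, TRANSFORM:-, EMIT:-] out:-; bubbles=3
Tick 2: [PARSE:-, VALIDATE:P1(v=16,ok=F), TRANSFORM:-, EMIT:-] out:-; bubbles=3
Tick 3: [PARSE:P2(v=18,ok=F), VALIDATE:-, TRANSFORM:P1(v=0,ok=F), EMIT:-] out:-; bubbles=2
Tick 4: [PARSE:P3(v=14,ok=F), VALIDATE:P2(v=18,ok=F), TRANSFORM:-, EMIT:P1(v=0,ok=F)] out:-; bubbles=1
Tick 5: [PARSE:-, VALIDATE:P3(v=14,ok=F), TRANSFORM:P2(v=0,ok=F), EMIT:-] out:P1(v=0); bubbles=2
Tick 6: [PARSE:-, VALIDATE:-, TRANSFORM:P3(v=0,ok=F), EMIT:P2(v=0,ok=F)] out:-; bubbles=2
Tick 7: [PARSE:-, VALIDATE:-, TRANSFORM:-, EMIT:P3(v=0,ok=F)] out:P2(v=0); bubbles=3
Tick 8: [PARSE:-, VALIDATE:-, TRANSFORM:-, EMIT:-] out:P3(v=0); bubbles=4
Total bubble-slots: 20

Answer: 20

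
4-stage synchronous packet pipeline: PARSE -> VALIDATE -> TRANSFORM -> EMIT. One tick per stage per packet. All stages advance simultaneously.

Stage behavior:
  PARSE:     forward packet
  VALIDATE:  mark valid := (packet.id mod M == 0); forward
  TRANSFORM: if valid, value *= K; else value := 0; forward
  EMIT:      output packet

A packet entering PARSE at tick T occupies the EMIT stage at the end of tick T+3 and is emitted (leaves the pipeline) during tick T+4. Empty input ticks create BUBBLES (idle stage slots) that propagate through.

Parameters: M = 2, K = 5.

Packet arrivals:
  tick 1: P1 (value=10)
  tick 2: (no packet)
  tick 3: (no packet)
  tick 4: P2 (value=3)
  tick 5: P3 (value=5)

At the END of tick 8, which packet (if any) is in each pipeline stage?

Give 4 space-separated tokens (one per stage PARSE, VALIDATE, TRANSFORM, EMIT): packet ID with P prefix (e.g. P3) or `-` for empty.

Tick 1: [PARSE:P1(v=10,ok=F), VALIDATE:-, TRANSFORM:-, EMIT:-] out:-; in:P1
Tick 2: [PARSE:-, VALIDATE:P1(v=10,ok=F), TRANSFORM:-, EMIT:-] out:-; in:-
Tick 3: [PARSE:-, VALIDATE:-, TRANSFORM:P1(v=0,ok=F), EMIT:-] out:-; in:-
Tick 4: [PARSE:P2(v=3,ok=F), VALIDATE:-, TRANSFORM:-, EMIT:P1(v=0,ok=F)] out:-; in:P2
Tick 5: [PARSE:P3(v=5,ok=F), VALIDATE:P2(v=3,ok=T), TRANSFORM:-, EMIT:-] out:P1(v=0); in:P3
Tick 6: [PARSE:-, VALIDATE:P3(v=5,ok=F), TRANSFORM:P2(v=15,ok=T), EMIT:-] out:-; in:-
Tick 7: [PARSE:-, VALIDATE:-, TRANSFORM:P3(v=0,ok=F), EMIT:P2(v=15,ok=T)] out:-; in:-
Tick 8: [PARSE:-, VALIDATE:-, TRANSFORM:-, EMIT:P3(v=0,ok=F)] out:P2(v=15); in:-
At end of tick 8: ['-', '-', '-', 'P3']

Answer: - - - P3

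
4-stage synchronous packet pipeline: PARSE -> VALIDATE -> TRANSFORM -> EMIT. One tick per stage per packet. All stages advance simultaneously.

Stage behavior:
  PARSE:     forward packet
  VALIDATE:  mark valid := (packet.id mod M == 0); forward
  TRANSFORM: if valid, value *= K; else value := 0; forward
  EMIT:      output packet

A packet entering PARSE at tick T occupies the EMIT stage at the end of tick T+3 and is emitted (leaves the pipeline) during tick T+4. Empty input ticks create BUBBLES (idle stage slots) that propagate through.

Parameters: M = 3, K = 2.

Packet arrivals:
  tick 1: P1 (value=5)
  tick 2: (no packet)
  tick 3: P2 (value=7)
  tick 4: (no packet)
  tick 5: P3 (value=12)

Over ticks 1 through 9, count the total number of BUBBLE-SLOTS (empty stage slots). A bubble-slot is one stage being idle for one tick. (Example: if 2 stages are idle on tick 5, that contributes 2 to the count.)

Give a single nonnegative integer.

Answer: 24

Derivation:
Tick 1: [PARSE:P1(v=5,ok=F), VALIDATE:-, TRANSFORM:-, EMIT:-] out:-; bubbles=3
Tick 2: [PARSE:-, VALIDATE:P1(v=5,ok=F), TRANSFORM:-, EMIT:-] out:-; bubbles=3
Tick 3: [PARSE:P2(v=7,ok=F), VALIDATE:-, TRANSFORM:P1(v=0,ok=F), EMIT:-] out:-; bubbles=2
Tick 4: [PARSE:-, VALIDATE:P2(v=7,ok=F), TRANSFORM:-, EMIT:P1(v=0,ok=F)] out:-; bubbles=2
Tick 5: [PARSE:P3(v=12,ok=F), VALIDATE:-, TRANSFORM:P2(v=0,ok=F), EMIT:-] out:P1(v=0); bubbles=2
Tick 6: [PARSE:-, VALIDATE:P3(v=12,ok=T), TRANSFORM:-, EMIT:P2(v=0,ok=F)] out:-; bubbles=2
Tick 7: [PARSE:-, VALIDATE:-, TRANSFORM:P3(v=24,ok=T), EMIT:-] out:P2(v=0); bubbles=3
Tick 8: [PARSE:-, VALIDATE:-, TRANSFORM:-, EMIT:P3(v=24,ok=T)] out:-; bubbles=3
Tick 9: [PARSE:-, VALIDATE:-, TRANSFORM:-, EMIT:-] out:P3(v=24); bubbles=4
Total bubble-slots: 24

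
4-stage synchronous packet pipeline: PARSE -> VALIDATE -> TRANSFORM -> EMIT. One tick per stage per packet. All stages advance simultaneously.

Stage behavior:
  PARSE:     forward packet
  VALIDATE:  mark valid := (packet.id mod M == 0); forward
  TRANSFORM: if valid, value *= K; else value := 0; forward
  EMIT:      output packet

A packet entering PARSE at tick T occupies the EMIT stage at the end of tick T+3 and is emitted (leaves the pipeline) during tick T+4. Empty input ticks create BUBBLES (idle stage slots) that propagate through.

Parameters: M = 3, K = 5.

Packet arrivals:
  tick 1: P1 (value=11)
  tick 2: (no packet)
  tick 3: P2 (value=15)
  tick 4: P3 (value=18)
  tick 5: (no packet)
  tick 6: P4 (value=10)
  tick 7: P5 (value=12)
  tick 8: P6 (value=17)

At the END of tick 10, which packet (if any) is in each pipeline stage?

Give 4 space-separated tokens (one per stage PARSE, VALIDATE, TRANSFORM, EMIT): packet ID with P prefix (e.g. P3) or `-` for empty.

Tick 1: [PARSE:P1(v=11,ok=F), VALIDATE:-, TRANSFORM:-, EMIT:-] out:-; in:P1
Tick 2: [PARSE:-, VALIDATE:P1(v=11,ok=F), TRANSFORM:-, EMIT:-] out:-; in:-
Tick 3: [PARSE:P2(v=15,ok=F), VALIDATE:-, TRANSFORM:P1(v=0,ok=F), EMIT:-] out:-; in:P2
Tick 4: [PARSE:P3(v=18,ok=F), VALIDATE:P2(v=15,ok=F), TRANSFORM:-, EMIT:P1(v=0,ok=F)] out:-; in:P3
Tick 5: [PARSE:-, VALIDATE:P3(v=18,ok=T), TRANSFORM:P2(v=0,ok=F), EMIT:-] out:P1(v=0); in:-
Tick 6: [PARSE:P4(v=10,ok=F), VALIDATE:-, TRANSFORM:P3(v=90,ok=T), EMIT:P2(v=0,ok=F)] out:-; in:P4
Tick 7: [PARSE:P5(v=12,ok=F), VALIDATE:P4(v=10,ok=F), TRANSFORM:-, EMIT:P3(v=90,ok=T)] out:P2(v=0); in:P5
Tick 8: [PARSE:P6(v=17,ok=F), VALIDATE:P5(v=12,ok=F), TRANSFORM:P4(v=0,ok=F), EMIT:-] out:P3(v=90); in:P6
Tick 9: [PARSE:-, VALIDATE:P6(v=17,ok=T), TRANSFORM:P5(v=0,ok=F), EMIT:P4(v=0,ok=F)] out:-; in:-
Tick 10: [PARSE:-, VALIDATE:-, TRANSFORM:P6(v=85,ok=T), EMIT:P5(v=0,ok=F)] out:P4(v=0); in:-
At end of tick 10: ['-', '-', 'P6', 'P5']

Answer: - - P6 P5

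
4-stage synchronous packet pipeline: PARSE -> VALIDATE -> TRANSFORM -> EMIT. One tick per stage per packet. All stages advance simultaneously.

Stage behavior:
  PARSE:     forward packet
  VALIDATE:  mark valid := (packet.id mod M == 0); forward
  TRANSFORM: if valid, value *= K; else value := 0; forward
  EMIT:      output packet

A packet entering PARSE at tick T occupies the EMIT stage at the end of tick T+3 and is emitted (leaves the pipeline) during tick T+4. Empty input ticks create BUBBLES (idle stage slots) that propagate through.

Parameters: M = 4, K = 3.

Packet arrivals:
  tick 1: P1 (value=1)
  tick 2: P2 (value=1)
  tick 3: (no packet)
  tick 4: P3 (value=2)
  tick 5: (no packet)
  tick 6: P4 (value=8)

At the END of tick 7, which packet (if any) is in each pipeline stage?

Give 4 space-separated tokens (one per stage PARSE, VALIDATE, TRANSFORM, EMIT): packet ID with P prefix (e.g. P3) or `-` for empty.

Tick 1: [PARSE:P1(v=1,ok=F), VALIDATE:-, TRANSFORM:-, EMIT:-] out:-; in:P1
Tick 2: [PARSE:P2(v=1,ok=F), VALIDATE:P1(v=1,ok=F), TRANSFORM:-, EMIT:-] out:-; in:P2
Tick 3: [PARSE:-, VALIDATE:P2(v=1,ok=F), TRANSFORM:P1(v=0,ok=F), EMIT:-] out:-; in:-
Tick 4: [PARSE:P3(v=2,ok=F), VALIDATE:-, TRANSFORM:P2(v=0,ok=F), EMIT:P1(v=0,ok=F)] out:-; in:P3
Tick 5: [PARSE:-, VALIDATE:P3(v=2,ok=F), TRANSFORM:-, EMIT:P2(v=0,ok=F)] out:P1(v=0); in:-
Tick 6: [PARSE:P4(v=8,ok=F), VALIDATE:-, TRANSFORM:P3(v=0,ok=F), EMIT:-] out:P2(v=0); in:P4
Tick 7: [PARSE:-, VALIDATE:P4(v=8,ok=T), TRANSFORM:-, EMIT:P3(v=0,ok=F)] out:-; in:-
At end of tick 7: ['-', 'P4', '-', 'P3']

Answer: - P4 - P3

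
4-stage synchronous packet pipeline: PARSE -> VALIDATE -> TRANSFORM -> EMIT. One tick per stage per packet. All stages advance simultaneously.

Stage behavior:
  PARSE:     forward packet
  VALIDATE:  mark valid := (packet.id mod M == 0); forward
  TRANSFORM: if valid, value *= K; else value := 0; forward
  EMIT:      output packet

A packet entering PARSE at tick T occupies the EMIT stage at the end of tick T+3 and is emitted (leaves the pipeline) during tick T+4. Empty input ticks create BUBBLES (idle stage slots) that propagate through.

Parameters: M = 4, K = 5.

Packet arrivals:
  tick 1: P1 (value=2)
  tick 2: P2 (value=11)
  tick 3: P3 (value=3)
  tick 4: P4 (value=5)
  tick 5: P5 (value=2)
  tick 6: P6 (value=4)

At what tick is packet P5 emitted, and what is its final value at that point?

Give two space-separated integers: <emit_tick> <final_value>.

Tick 1: [PARSE:P1(v=2,ok=F), VALIDATE:-, TRANSFORM:-, EMIT:-] out:-; in:P1
Tick 2: [PARSE:P2(v=11,ok=F), VALIDATE:P1(v=2,ok=F), TRANSFORM:-, EMIT:-] out:-; in:P2
Tick 3: [PARSE:P3(v=3,ok=F), VALIDATE:P2(v=11,ok=F), TRANSFORM:P1(v=0,ok=F), EMIT:-] out:-; in:P3
Tick 4: [PARSE:P4(v=5,ok=F), VALIDATE:P3(v=3,ok=F), TRANSFORM:P2(v=0,ok=F), EMIT:P1(v=0,ok=F)] out:-; in:P4
Tick 5: [PARSE:P5(v=2,ok=F), VALIDATE:P4(v=5,ok=T), TRANSFORM:P3(v=0,ok=F), EMIT:P2(v=0,ok=F)] out:P1(v=0); in:P5
Tick 6: [PARSE:P6(v=4,ok=F), VALIDATE:P5(v=2,ok=F), TRANSFORM:P4(v=25,ok=T), EMIT:P3(v=0,ok=F)] out:P2(v=0); in:P6
Tick 7: [PARSE:-, VALIDATE:P6(v=4,ok=F), TRANSFORM:P5(v=0,ok=F), EMIT:P4(v=25,ok=T)] out:P3(v=0); in:-
Tick 8: [PARSE:-, VALIDATE:-, TRANSFORM:P6(v=0,ok=F), EMIT:P5(v=0,ok=F)] out:P4(v=25); in:-
Tick 9: [PARSE:-, VALIDATE:-, TRANSFORM:-, EMIT:P6(v=0,ok=F)] out:P5(v=0); in:-
Tick 10: [PARSE:-, VALIDATE:-, TRANSFORM:-, EMIT:-] out:P6(v=0); in:-
P5: arrives tick 5, valid=False (id=5, id%4=1), emit tick 9, final value 0

Answer: 9 0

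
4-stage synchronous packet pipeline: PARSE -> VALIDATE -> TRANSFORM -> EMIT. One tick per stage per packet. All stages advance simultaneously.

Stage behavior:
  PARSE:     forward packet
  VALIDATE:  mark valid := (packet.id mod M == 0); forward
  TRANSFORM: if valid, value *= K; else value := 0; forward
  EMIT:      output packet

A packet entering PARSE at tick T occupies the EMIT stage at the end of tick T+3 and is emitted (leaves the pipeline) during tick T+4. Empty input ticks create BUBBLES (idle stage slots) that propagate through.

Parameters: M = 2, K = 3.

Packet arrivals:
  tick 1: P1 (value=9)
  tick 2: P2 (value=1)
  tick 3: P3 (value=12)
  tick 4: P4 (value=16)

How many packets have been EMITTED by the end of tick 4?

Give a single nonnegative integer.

Tick 1: [PARSE:P1(v=9,ok=F), VALIDATE:-, TRANSFORM:-, EMIT:-] out:-; in:P1
Tick 2: [PARSE:P2(v=1,ok=F), VALIDATE:P1(v=9,ok=F), TRANSFORM:-, EMIT:-] out:-; in:P2
Tick 3: [PARSE:P3(v=12,ok=F), VALIDATE:P2(v=1,ok=T), TRANSFORM:P1(v=0,ok=F), EMIT:-] out:-; in:P3
Tick 4: [PARSE:P4(v=16,ok=F), VALIDATE:P3(v=12,ok=F), TRANSFORM:P2(v=3,ok=T), EMIT:P1(v=0,ok=F)] out:-; in:P4
Emitted by tick 4: []

Answer: 0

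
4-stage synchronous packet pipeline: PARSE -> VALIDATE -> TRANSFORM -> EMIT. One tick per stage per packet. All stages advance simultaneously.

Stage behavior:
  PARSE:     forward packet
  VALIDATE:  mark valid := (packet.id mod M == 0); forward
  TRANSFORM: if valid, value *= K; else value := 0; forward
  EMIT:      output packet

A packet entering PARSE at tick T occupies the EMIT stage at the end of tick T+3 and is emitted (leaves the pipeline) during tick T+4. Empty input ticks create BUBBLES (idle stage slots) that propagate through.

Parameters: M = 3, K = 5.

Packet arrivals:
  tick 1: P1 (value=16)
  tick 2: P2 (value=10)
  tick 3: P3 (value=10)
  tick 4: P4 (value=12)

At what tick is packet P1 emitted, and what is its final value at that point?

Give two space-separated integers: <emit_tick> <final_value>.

Answer: 5 0

Derivation:
Tick 1: [PARSE:P1(v=16,ok=F), VALIDATE:-, TRANSFORM:-, EMIT:-] out:-; in:P1
Tick 2: [PARSE:P2(v=10,ok=F), VALIDATE:P1(v=16,ok=F), TRANSFORM:-, EMIT:-] out:-; in:P2
Tick 3: [PARSE:P3(v=10,ok=F), VALIDATE:P2(v=10,ok=F), TRANSFORM:P1(v=0,ok=F), EMIT:-] out:-; in:P3
Tick 4: [PARSE:P4(v=12,ok=F), VALIDATE:P3(v=10,ok=T), TRANSFORM:P2(v=0,ok=F), EMIT:P1(v=0,ok=F)] out:-; in:P4
Tick 5: [PARSE:-, VALIDATE:P4(v=12,ok=F), TRANSFORM:P3(v=50,ok=T), EMIT:P2(v=0,ok=F)] out:P1(v=0); in:-
Tick 6: [PARSE:-, VALIDATE:-, TRANSFORM:P4(v=0,ok=F), EMIT:P3(v=50,ok=T)] out:P2(v=0); in:-
Tick 7: [PARSE:-, VALIDATE:-, TRANSFORM:-, EMIT:P4(v=0,ok=F)] out:P3(v=50); in:-
Tick 8: [PARSE:-, VALIDATE:-, TRANSFORM:-, EMIT:-] out:P4(v=0); in:-
P1: arrives tick 1, valid=False (id=1, id%3=1), emit tick 5, final value 0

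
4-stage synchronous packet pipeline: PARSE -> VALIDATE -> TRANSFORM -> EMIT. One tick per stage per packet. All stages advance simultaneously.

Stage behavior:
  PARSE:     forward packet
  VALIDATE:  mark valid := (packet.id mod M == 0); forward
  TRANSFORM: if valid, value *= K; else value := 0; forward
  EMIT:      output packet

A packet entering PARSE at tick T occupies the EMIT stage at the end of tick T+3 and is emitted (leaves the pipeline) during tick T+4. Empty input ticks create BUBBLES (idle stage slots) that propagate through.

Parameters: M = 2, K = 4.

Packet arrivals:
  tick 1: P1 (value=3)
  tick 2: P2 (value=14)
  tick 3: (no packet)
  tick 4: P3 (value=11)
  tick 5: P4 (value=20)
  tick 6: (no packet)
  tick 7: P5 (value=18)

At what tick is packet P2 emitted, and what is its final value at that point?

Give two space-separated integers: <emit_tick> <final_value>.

Tick 1: [PARSE:P1(v=3,ok=F), VALIDATE:-, TRANSFORM:-, EMIT:-] out:-; in:P1
Tick 2: [PARSE:P2(v=14,ok=F), VALIDATE:P1(v=3,ok=F), TRANSFORM:-, EMIT:-] out:-; in:P2
Tick 3: [PARSE:-, VALIDATE:P2(v=14,ok=T), TRANSFORM:P1(v=0,ok=F), EMIT:-] out:-; in:-
Tick 4: [PARSE:P3(v=11,ok=F), VALIDATE:-, TRANSFORM:P2(v=56,ok=T), EMIT:P1(v=0,ok=F)] out:-; in:P3
Tick 5: [PARSE:P4(v=20,ok=F), VALIDATE:P3(v=11,ok=F), TRANSFORM:-, EMIT:P2(v=56,ok=T)] out:P1(v=0); in:P4
Tick 6: [PARSE:-, VALIDATE:P4(v=20,ok=T), TRANSFORM:P3(v=0,ok=F), EMIT:-] out:P2(v=56); in:-
Tick 7: [PARSE:P5(v=18,ok=F), VALIDATE:-, TRANSFORM:P4(v=80,ok=T), EMIT:P3(v=0,ok=F)] out:-; in:P5
Tick 8: [PARSE:-, VALIDATE:P5(v=18,ok=F), TRANSFORM:-, EMIT:P4(v=80,ok=T)] out:P3(v=0); in:-
Tick 9: [PARSE:-, VALIDATE:-, TRANSFORM:P5(v=0,ok=F), EMIT:-] out:P4(v=80); in:-
Tick 10: [PARSE:-, VALIDATE:-, TRANSFORM:-, EMIT:P5(v=0,ok=F)] out:-; in:-
Tick 11: [PARSE:-, VALIDATE:-, TRANSFORM:-, EMIT:-] out:P5(v=0); in:-
P2: arrives tick 2, valid=True (id=2, id%2=0), emit tick 6, final value 56

Answer: 6 56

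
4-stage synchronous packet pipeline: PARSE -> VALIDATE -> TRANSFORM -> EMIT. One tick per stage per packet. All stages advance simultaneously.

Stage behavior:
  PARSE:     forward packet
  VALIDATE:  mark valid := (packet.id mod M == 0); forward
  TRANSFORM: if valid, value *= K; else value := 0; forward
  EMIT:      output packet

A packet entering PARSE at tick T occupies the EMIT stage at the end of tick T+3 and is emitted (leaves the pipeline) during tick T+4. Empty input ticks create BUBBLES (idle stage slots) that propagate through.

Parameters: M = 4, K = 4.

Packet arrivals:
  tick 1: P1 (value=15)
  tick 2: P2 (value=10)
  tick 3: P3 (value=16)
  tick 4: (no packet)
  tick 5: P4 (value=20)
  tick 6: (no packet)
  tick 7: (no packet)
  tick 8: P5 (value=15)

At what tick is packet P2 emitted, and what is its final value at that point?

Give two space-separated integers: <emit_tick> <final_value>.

Tick 1: [PARSE:P1(v=15,ok=F), VALIDATE:-, TRANSFORM:-, EMIT:-] out:-; in:P1
Tick 2: [PARSE:P2(v=10,ok=F), VALIDATE:P1(v=15,ok=F), TRANSFORM:-, EMIT:-] out:-; in:P2
Tick 3: [PARSE:P3(v=16,ok=F), VALIDATE:P2(v=10,ok=F), TRANSFORM:P1(v=0,ok=F), EMIT:-] out:-; in:P3
Tick 4: [PARSE:-, VALIDATE:P3(v=16,ok=F), TRANSFORM:P2(v=0,ok=F), EMIT:P1(v=0,ok=F)] out:-; in:-
Tick 5: [PARSE:P4(v=20,ok=F), VALIDATE:-, TRANSFORM:P3(v=0,ok=F), EMIT:P2(v=0,ok=F)] out:P1(v=0); in:P4
Tick 6: [PARSE:-, VALIDATE:P4(v=20,ok=T), TRANSFORM:-, EMIT:P3(v=0,ok=F)] out:P2(v=0); in:-
Tick 7: [PARSE:-, VALIDATE:-, TRANSFORM:P4(v=80,ok=T), EMIT:-] out:P3(v=0); in:-
Tick 8: [PARSE:P5(v=15,ok=F), VALIDATE:-, TRANSFORM:-, EMIT:P4(v=80,ok=T)] out:-; in:P5
Tick 9: [PARSE:-, VALIDATE:P5(v=15,ok=F), TRANSFORM:-, EMIT:-] out:P4(v=80); in:-
Tick 10: [PARSE:-, VALIDATE:-, TRANSFORM:P5(v=0,ok=F), EMIT:-] out:-; in:-
Tick 11: [PARSE:-, VALIDATE:-, TRANSFORM:-, EMIT:P5(v=0,ok=F)] out:-; in:-
Tick 12: [PARSE:-, VALIDATE:-, TRANSFORM:-, EMIT:-] out:P5(v=0); in:-
P2: arrives tick 2, valid=False (id=2, id%4=2), emit tick 6, final value 0

Answer: 6 0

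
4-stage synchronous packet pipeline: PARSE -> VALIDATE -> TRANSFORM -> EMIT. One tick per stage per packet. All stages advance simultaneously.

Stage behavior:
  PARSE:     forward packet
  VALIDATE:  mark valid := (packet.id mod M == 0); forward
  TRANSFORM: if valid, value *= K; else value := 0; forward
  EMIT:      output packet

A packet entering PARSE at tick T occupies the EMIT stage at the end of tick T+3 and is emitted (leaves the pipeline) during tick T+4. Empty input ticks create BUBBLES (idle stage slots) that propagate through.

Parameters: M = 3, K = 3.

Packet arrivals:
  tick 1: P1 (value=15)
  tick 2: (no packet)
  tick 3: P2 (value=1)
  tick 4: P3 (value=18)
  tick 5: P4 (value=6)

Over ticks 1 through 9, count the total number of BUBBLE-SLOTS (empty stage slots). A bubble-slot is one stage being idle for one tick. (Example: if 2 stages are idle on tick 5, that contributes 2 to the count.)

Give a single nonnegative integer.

Answer: 20

Derivation:
Tick 1: [PARSE:P1(v=15,ok=F), VALIDATE:-, TRANSFORM:-, EMIT:-] out:-; bubbles=3
Tick 2: [PARSE:-, VALIDATE:P1(v=15,ok=F), TRANSFORM:-, EMIT:-] out:-; bubbles=3
Tick 3: [PARSE:P2(v=1,ok=F), VALIDATE:-, TRANSFORM:P1(v=0,ok=F), EMIT:-] out:-; bubbles=2
Tick 4: [PARSE:P3(v=18,ok=F), VALIDATE:P2(v=1,ok=F), TRANSFORM:-, EMIT:P1(v=0,ok=F)] out:-; bubbles=1
Tick 5: [PARSE:P4(v=6,ok=F), VALIDATE:P3(v=18,ok=T), TRANSFORM:P2(v=0,ok=F), EMIT:-] out:P1(v=0); bubbles=1
Tick 6: [PARSE:-, VALIDATE:P4(v=6,ok=F), TRANSFORM:P3(v=54,ok=T), EMIT:P2(v=0,ok=F)] out:-; bubbles=1
Tick 7: [PARSE:-, VALIDATE:-, TRANSFORM:P4(v=0,ok=F), EMIT:P3(v=54,ok=T)] out:P2(v=0); bubbles=2
Tick 8: [PARSE:-, VALIDATE:-, TRANSFORM:-, EMIT:P4(v=0,ok=F)] out:P3(v=54); bubbles=3
Tick 9: [PARSE:-, VALIDATE:-, TRANSFORM:-, EMIT:-] out:P4(v=0); bubbles=4
Total bubble-slots: 20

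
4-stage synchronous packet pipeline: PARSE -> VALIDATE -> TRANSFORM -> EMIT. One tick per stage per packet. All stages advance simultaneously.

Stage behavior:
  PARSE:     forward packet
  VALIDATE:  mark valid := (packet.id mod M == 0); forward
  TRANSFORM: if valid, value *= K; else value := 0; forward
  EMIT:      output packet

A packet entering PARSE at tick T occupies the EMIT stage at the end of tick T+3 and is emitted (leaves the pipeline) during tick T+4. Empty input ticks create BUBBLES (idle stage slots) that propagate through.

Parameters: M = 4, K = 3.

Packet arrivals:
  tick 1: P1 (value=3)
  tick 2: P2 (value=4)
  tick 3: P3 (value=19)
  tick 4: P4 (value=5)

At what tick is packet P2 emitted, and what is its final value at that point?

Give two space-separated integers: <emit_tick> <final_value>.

Tick 1: [PARSE:P1(v=3,ok=F), VALIDATE:-, TRANSFORM:-, EMIT:-] out:-; in:P1
Tick 2: [PARSE:P2(v=4,ok=F), VALIDATE:P1(v=3,ok=F), TRANSFORM:-, EMIT:-] out:-; in:P2
Tick 3: [PARSE:P3(v=19,ok=F), VALIDATE:P2(v=4,ok=F), TRANSFORM:P1(v=0,ok=F), EMIT:-] out:-; in:P3
Tick 4: [PARSE:P4(v=5,ok=F), VALIDATE:P3(v=19,ok=F), TRANSFORM:P2(v=0,ok=F), EMIT:P1(v=0,ok=F)] out:-; in:P4
Tick 5: [PARSE:-, VALIDATE:P4(v=5,ok=T), TRANSFORM:P3(v=0,ok=F), EMIT:P2(v=0,ok=F)] out:P1(v=0); in:-
Tick 6: [PARSE:-, VALIDATE:-, TRANSFORM:P4(v=15,ok=T), EMIT:P3(v=0,ok=F)] out:P2(v=0); in:-
Tick 7: [PARSE:-, VALIDATE:-, TRANSFORM:-, EMIT:P4(v=15,ok=T)] out:P3(v=0); in:-
Tick 8: [PARSE:-, VALIDATE:-, TRANSFORM:-, EMIT:-] out:P4(v=15); in:-
P2: arrives tick 2, valid=False (id=2, id%4=2), emit tick 6, final value 0

Answer: 6 0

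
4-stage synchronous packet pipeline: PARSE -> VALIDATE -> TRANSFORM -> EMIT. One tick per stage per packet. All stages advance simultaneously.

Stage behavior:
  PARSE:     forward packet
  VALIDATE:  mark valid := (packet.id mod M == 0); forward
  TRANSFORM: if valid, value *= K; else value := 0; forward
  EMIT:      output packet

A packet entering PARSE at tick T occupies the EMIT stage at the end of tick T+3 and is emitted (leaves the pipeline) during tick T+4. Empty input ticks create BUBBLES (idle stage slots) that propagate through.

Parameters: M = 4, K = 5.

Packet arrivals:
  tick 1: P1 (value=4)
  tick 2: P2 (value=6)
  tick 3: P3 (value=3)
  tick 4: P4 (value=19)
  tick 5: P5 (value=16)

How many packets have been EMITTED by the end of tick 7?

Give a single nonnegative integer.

Answer: 3

Derivation:
Tick 1: [PARSE:P1(v=4,ok=F), VALIDATE:-, TRANSFORM:-, EMIT:-] out:-; in:P1
Tick 2: [PARSE:P2(v=6,ok=F), VALIDATE:P1(v=4,ok=F), TRANSFORM:-, EMIT:-] out:-; in:P2
Tick 3: [PARSE:P3(v=3,ok=F), VALIDATE:P2(v=6,ok=F), TRANSFORM:P1(v=0,ok=F), EMIT:-] out:-; in:P3
Tick 4: [PARSE:P4(v=19,ok=F), VALIDATE:P3(v=3,ok=F), TRANSFORM:P2(v=0,ok=F), EMIT:P1(v=0,ok=F)] out:-; in:P4
Tick 5: [PARSE:P5(v=16,ok=F), VALIDATE:P4(v=19,ok=T), TRANSFORM:P3(v=0,ok=F), EMIT:P2(v=0,ok=F)] out:P1(v=0); in:P5
Tick 6: [PARSE:-, VALIDATE:P5(v=16,ok=F), TRANSFORM:P4(v=95,ok=T), EMIT:P3(v=0,ok=F)] out:P2(v=0); in:-
Tick 7: [PARSE:-, VALIDATE:-, TRANSFORM:P5(v=0,ok=F), EMIT:P4(v=95,ok=T)] out:P3(v=0); in:-
Emitted by tick 7: ['P1', 'P2', 'P3']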